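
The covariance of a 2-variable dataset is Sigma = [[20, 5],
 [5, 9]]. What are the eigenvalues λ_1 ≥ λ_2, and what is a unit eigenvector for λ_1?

Step 1 — characteristic polynomial of 2×2 Sigma:
  det(Sigma - λI) = λ² - trace · λ + det = 0.
  trace = 20 + 9 = 29, det = 20·9 - (5)² = 155.
Step 2 — discriminant:
  Δ = trace² - 4·det = 841 - 620 = 221.
Step 3 — eigenvalues:
  λ = (trace ± √Δ)/2 = (29 ± 14.8661)/2,
  λ_1 = 21.933,  λ_2 = 7.067.

Step 4 — unit eigenvector for λ_1: solve (Sigma - λ_1 I)v = 0. First row:
  (20 - 21.933)·v_x + (5)·v_y = 0, i.e. (-1.933)·v_x + (5)·v_y = 0,
  so v ∝ (b, λ_1 - a) = (5, 1.933) = u.
  ||u|| = √((5)² + (1.933)²) = √(28.7366) ≈ 5.3607,
  v_1 = u/||u|| ≈ (0.9327, 0.3606) (||v_1|| = 1).

λ_1 = 21.933,  λ_2 = 7.067;  v_1 ≈ (0.9327, 0.3606)


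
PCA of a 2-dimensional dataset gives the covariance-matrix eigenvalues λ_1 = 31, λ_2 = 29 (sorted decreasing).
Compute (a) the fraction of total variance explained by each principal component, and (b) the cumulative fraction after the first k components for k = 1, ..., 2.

Step 1 — total variance = trace(Sigma) = Σ λ_i = 31 + 29 = 60.

Step 2 — fraction explained by component i = λ_i / Σ λ:
  PC1: 31/60 = 0.5167
  PC2: 29/60 = 0.4833

Step 3 — cumulative fraction after k components = (λ_1 + ... + λ_k) / Σ λ:
  k = 1: 31/60 = 0.5167
  k = 2: (31 + 29)/60 = 60/60 = 1

Summary (fraction, with percent):

explained: PC1 0.5167 (51.67%), PC2 0.4833 (48.33%);  cumulative: 0.5167, 1


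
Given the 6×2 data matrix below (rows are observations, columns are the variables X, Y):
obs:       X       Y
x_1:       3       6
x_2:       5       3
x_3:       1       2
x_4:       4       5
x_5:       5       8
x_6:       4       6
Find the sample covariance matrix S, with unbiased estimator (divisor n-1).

Step 1 — column means:
  mean(X) = (3 + 5 + 1 + 4 + 5 + 4) / 6 = 22/6 = 3.6667
  mean(Y) = (6 + 3 + 2 + 5 + 8 + 6) / 6 = 30/6 = 5

Step 2 — sample covariance S[i,j] = (1/(n-1)) · Σ_k (x_{k,i} - mean_i) · (x_{k,j} - mean_j), with n-1 = 5.
  S[X,X] = ((-0.6667)·(-0.6667) + (1.3333)·(1.3333) + (-2.6667)·(-2.6667) + (0.3333)·(0.3333) + (1.3333)·(1.3333) + (0.3333)·(0.3333)) / 5 = 11.3333/5 = 2.2667
  S[X,Y] = ((-0.6667)·(1) + (1.3333)·(-2) + (-2.6667)·(-3) + (0.3333)·(0) + (1.3333)·(3) + (0.3333)·(1)) / 5 = 9/5 = 1.8
  S[Y,Y] = ((1)·(1) + (-2)·(-2) + (-3)·(-3) + (0)·(0) + (3)·(3) + (1)·(1)) / 5 = 24/5 = 4.8

S is symmetric (S[j,i] = S[i,j]). Assembling:

S = [[2.2667, 1.8],
 [1.8, 4.8]]


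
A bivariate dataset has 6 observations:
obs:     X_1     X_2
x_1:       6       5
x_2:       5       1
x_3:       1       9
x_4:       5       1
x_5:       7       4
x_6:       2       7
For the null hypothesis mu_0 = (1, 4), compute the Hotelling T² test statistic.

Step 1 — sample mean vector:
  mean(X_1) = (6 + 5 + 1 + 5 + 7 + 2) / 6 = 26/6 = 4.3333
  mean(X_2) = (5 + 1 + 9 + 1 + 4 + 7) / 6 = 27/6 = 4.5
  x̄ = (4.3333, 4.5),  deviation x̄ - mu_0 = (4.3333, 4.5) - (1, 4) = (3.3333, 0.5).

Step 2 — sample covariance matrix, S[i,j] = (1/(n-1)) · Σ_k (x_{k,i} - mean_i) · (x_{k,j} - mean_j), divisor n-1 = 5:
  S[X_1,X_1] = ((1.6667)·(1.6667) + (0.6667)·(0.6667) + (-3.3333)·(-3.3333) + (0.6667)·(0.6667) + (2.6667)·(2.6667) + (-2.3333)·(-2.3333)) / 5 = 27.3333/5 = 5.4667
  S[X_1,X_2] = ((1.6667)·(0.5) + (0.6667)·(-3.5) + (-3.3333)·(4.5) + (0.6667)·(-3.5) + (2.6667)·(-0.5) + (-2.3333)·(2.5)) / 5 = -26/5 = -5.2
  S[X_2,X_2] = ((0.5)·(0.5) + (-3.5)·(-3.5) + (4.5)·(4.5) + (-3.5)·(-3.5) + (-0.5)·(-0.5) + (2.5)·(2.5)) / 5 = 51.5/5 = 10.3
  S = [[5.4667, -5.2],
 [-5.2, 10.3]].

Step 3 — invert S. det(S) = 5.4667·10.3 - (-5.2)² = 29.2667.
  S^{-1} = (1/det) · [[d, -b], [-b, a]] = [[0.3519, 0.1777],
 [0.1777, 0.1868]].

Step 4 — quadratic form (x̄ - mu_0)^T · S^{-1} · (x̄ - mu_0):
  S^{-1} · (x̄ - mu_0) = (1.262, 0.6856),
  (x̄ - mu_0)^T · [...] = (3.3333)·(1.262) + (0.5)·(0.6856) = 4.5494.

Step 5 — scale by n: T² = 6 · 4.5494 = 27.2961.

T² ≈ 27.2961


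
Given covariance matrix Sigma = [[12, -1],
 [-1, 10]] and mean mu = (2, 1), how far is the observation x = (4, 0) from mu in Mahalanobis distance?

Step 1 — centre the observation: (x - mu) = (2, -1).

Step 2 — invert Sigma. det(Sigma) = 12·10 - (-1)² = 119.
  Sigma^{-1} = (1/det) · [[d, -b], [-b, a]] = [[0.084, 0.0084],
 [0.0084, 0.1008]].

Step 3 — form the quadratic (x - mu)^T · Sigma^{-1} · (x - mu):
  Sigma^{-1} · (x - mu) = (0.1597, -0.084).
  (x - mu)^T · [Sigma^{-1} · (x - mu)] = (2)·(0.1597) + (-1)·(-0.084) = 0.4034.

Step 4 — take square root: d = √(0.4034) ≈ 0.6351.

d(x, mu) = √(0.4034) ≈ 0.6351


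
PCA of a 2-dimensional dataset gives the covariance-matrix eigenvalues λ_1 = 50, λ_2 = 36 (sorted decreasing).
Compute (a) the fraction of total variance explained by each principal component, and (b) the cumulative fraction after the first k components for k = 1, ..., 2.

Step 1 — total variance = trace(Sigma) = Σ λ_i = 50 + 36 = 86.

Step 2 — fraction explained by component i = λ_i / Σ λ:
  PC1: 50/86 = 0.5814
  PC2: 36/86 = 0.4186

Step 3 — cumulative fraction after k components = (λ_1 + ... + λ_k) / Σ λ:
  k = 1: 50/86 = 0.5814
  k = 2: (50 + 36)/86 = 86/86 = 1

Summary (fraction, with percent):

explained: PC1 0.5814 (58.14%), PC2 0.4186 (41.86%);  cumulative: 0.5814, 1


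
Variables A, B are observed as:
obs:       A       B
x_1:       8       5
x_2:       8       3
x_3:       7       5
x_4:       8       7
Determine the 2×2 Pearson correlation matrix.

Step 1 — column means:
  mean(A) = (8 + 8 + 7 + 8) / 4 = 31/4 = 7.75
  mean(B) = (5 + 3 + 5 + 7) / 4 = 20/4 = 5

Step 2 — sample variances and covariances s[i,j] = (1/(n-1)) · Σ_k (x_{k,i} - mean_i) · (x_{k,j} - mean_j), with n-1 = 3:
  s[A,A] = ((0.25)·(0.25) + (0.25)·(0.25) + (-0.75)·(-0.75) + (0.25)·(0.25)) / 3 = 0.75/3 = 0.25
  s[A,B] = ((0.25)·(0) + (0.25)·(-2) + (-0.75)·(0) + (0.25)·(2)) / 3 = 0/3 = 0
  s[B,B] = ((0)·(0) + (-2)·(-2) + (0)·(0) + (2)·(2)) / 3 = 8/3 = 2.6667
  Sample standard deviations s_i = √(s[i,i]):
  s(A) = √(0.25) = 0.5
  s(B) = √(2.6667) = 1.633

Step 3 — r_{ij} = s_{ij} / (s_i · s_j):
  r[A,A] = 1 (diagonal).
  r[A,B] = 0 / (0.5 · 1.633) = 0 / 0.8165 = 0
  r[B,B] = 1 (diagonal).

R is symmetric with unit diagonal. Assembling:

R = [[1, 0],
 [0, 1]]


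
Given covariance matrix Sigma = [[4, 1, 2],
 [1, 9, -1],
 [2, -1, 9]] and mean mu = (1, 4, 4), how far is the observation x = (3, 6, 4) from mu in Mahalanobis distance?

Step 1 — centre the observation: (x - mu) = (2, 2, 0).

Step 2 — invert Sigma (cofactor / det for 3×3, or solve directly):
  Sigma^{-1} = [[0.2952, -0.0406, -0.0701],
 [-0.0406, 0.1181, 0.0221],
 [-0.0701, 0.0221, 0.1292]].

Step 3 — form the quadratic (x - mu)^T · Sigma^{-1} · (x - mu):
  Sigma^{-1} · (x - mu) = (0.5092, 0.155, -0.0959).
  (x - mu)^T · [Sigma^{-1} · (x - mu)] = (2)·(0.5092) + (2)·(0.155) + (0)·(-0.0959) = 1.3284.

Step 4 — take square root: d = √(1.3284) ≈ 1.1526.

d(x, mu) = √(1.3284) ≈ 1.1526


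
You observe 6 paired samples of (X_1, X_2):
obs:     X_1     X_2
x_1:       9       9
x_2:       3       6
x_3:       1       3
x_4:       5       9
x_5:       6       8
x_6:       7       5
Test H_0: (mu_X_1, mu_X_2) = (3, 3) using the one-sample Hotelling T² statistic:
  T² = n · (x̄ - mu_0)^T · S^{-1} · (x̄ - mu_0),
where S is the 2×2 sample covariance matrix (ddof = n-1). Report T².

Step 1 — sample mean vector:
  mean(X_1) = (9 + 3 + 1 + 5 + 6 + 7) / 6 = 31/6 = 5.1667
  mean(X_2) = (9 + 6 + 3 + 9 + 8 + 5) / 6 = 40/6 = 6.6667
  x̄ = (5.1667, 6.6667),  deviation x̄ - mu_0 = (5.1667, 6.6667) - (3, 3) = (2.1667, 3.6667).

Step 2 — sample covariance matrix, S[i,j] = (1/(n-1)) · Σ_k (x_{k,i} - mean_i) · (x_{k,j} - mean_j), divisor n-1 = 5:
  S[X_1,X_1] = ((3.8333)·(3.8333) + (-2.1667)·(-2.1667) + (-4.1667)·(-4.1667) + (-0.1667)·(-0.1667) + (0.8333)·(0.8333) + (1.8333)·(1.8333)) / 5 = 40.8333/5 = 8.1667
  S[X_1,X_2] = ((3.8333)·(2.3333) + (-2.1667)·(-0.6667) + (-4.1667)·(-3.6667) + (-0.1667)·(2.3333) + (0.8333)·(1.3333) + (1.8333)·(-1.6667)) / 5 = 23.3333/5 = 4.6667
  S[X_2,X_2] = ((2.3333)·(2.3333) + (-0.6667)·(-0.6667) + (-3.6667)·(-3.6667) + (2.3333)·(2.3333) + (1.3333)·(1.3333) + (-1.6667)·(-1.6667)) / 5 = 29.3333/5 = 5.8667
  S = [[8.1667, 4.6667],
 [4.6667, 5.8667]].

Step 3 — invert S. det(S) = 8.1667·5.8667 - (4.6667)² = 26.1333.
  S^{-1} = (1/det) · [[d, -b], [-b, a]] = [[0.2245, -0.1786],
 [-0.1786, 0.3125]].

Step 4 — quadratic form (x̄ - mu_0)^T · S^{-1} · (x̄ - mu_0):
  S^{-1} · (x̄ - mu_0) = (-0.1684, 0.7589),
  (x̄ - mu_0)^T · [...] = (2.1667)·(-0.1684) + (3.6667)·(0.7589) = 2.4179.

Step 5 — scale by n: T² = 6 · 2.4179 = 14.5077.

T² ≈ 14.5077


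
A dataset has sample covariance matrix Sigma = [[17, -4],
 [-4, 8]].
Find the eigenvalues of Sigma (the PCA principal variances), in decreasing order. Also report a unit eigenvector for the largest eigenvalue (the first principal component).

Step 1 — characteristic polynomial of 2×2 Sigma:
  det(Sigma - λI) = λ² - trace · λ + det = 0.
  trace = 17 + 8 = 25, det = 17·8 - (-4)² = 120.
Step 2 — discriminant:
  Δ = trace² - 4·det = 625 - 480 = 145.
Step 3 — eigenvalues:
  λ = (trace ± √Δ)/2 = (25 ± 12.0416)/2,
  λ_1 = 18.5208,  λ_2 = 6.4792.

Step 4 — unit eigenvector for λ_1: solve (Sigma - λ_1 I)v = 0. First row:
  (17 - 18.5208)·v_x + (-4)·v_y = 0, i.e. (-1.5208)·v_x + (-4)·v_y = 0,
  so v ∝ (b, λ_1 - a) = (-4, 1.5208); multiply by -1 so the first entry is positive: u = (4, -1.5208).
  ||u|| = √((4)² + (-1.5208)²) = √(18.3128) ≈ 4.2793,
  v_1 = u/||u|| ≈ (0.9347, -0.3554) (||v_1|| = 1).

λ_1 = 18.5208,  λ_2 = 6.4792;  v_1 ≈ (0.9347, -0.3554)


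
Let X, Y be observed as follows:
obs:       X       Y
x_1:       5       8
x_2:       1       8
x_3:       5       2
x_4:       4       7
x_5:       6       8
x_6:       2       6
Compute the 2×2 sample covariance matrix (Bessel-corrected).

Step 1 — column means:
  mean(X) = (5 + 1 + 5 + 4 + 6 + 2) / 6 = 23/6 = 3.8333
  mean(Y) = (8 + 8 + 2 + 7 + 8 + 6) / 6 = 39/6 = 6.5

Step 2 — sample covariance S[i,j] = (1/(n-1)) · Σ_k (x_{k,i} - mean_i) · (x_{k,j} - mean_j), with n-1 = 5.
  S[X,X] = ((1.1667)·(1.1667) + (-2.8333)·(-2.8333) + (1.1667)·(1.1667) + (0.1667)·(0.1667) + (2.1667)·(2.1667) + (-1.8333)·(-1.8333)) / 5 = 18.8333/5 = 3.7667
  S[X,Y] = ((1.1667)·(1.5) + (-2.8333)·(1.5) + (1.1667)·(-4.5) + (0.1667)·(0.5) + (2.1667)·(1.5) + (-1.8333)·(-0.5)) / 5 = -3.5/5 = -0.7
  S[Y,Y] = ((1.5)·(1.5) + (1.5)·(1.5) + (-4.5)·(-4.5) + (0.5)·(0.5) + (1.5)·(1.5) + (-0.5)·(-0.5)) / 5 = 27.5/5 = 5.5

S is symmetric (S[j,i] = S[i,j]). Assembling:

S = [[3.7667, -0.7],
 [-0.7, 5.5]]


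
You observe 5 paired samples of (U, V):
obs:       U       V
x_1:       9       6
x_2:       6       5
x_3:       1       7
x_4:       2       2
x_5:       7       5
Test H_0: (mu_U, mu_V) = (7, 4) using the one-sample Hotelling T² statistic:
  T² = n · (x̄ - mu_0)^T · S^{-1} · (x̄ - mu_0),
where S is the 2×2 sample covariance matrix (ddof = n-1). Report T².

Step 1 — sample mean vector:
  mean(U) = (9 + 6 + 1 + 2 + 7) / 5 = 25/5 = 5
  mean(V) = (6 + 5 + 7 + 2 + 5) / 5 = 25/5 = 5
  x̄ = (5, 5),  deviation x̄ - mu_0 = (5, 5) - (7, 4) = (-2, 1).

Step 2 — sample covariance matrix, S[i,j] = (1/(n-1)) · Σ_k (x_{k,i} - mean_i) · (x_{k,j} - mean_j), divisor n-1 = 4:
  S[U,U] = ((4)·(4) + (1)·(1) + (-4)·(-4) + (-3)·(-3) + (2)·(2)) / 4 = 46/4 = 11.5
  S[U,V] = ((4)·(1) + (1)·(0) + (-4)·(2) + (-3)·(-3) + (2)·(0)) / 4 = 5/4 = 1.25
  S[V,V] = ((1)·(1) + (0)·(0) + (2)·(2) + (-3)·(-3) + (0)·(0)) / 4 = 14/4 = 3.5
  S = [[11.5, 1.25],
 [1.25, 3.5]].

Step 3 — invert S. det(S) = 11.5·3.5 - (1.25)² = 38.6875.
  S^{-1} = (1/det) · [[d, -b], [-b, a]] = [[0.0905, -0.0323],
 [-0.0323, 0.2973]].

Step 4 — quadratic form (x̄ - mu_0)^T · S^{-1} · (x̄ - mu_0):
  S^{-1} · (x̄ - mu_0) = (-0.2132, 0.3619),
  (x̄ - mu_0)^T · [...] = (-2)·(-0.2132) + (1)·(0.3619) = 0.7884.

Step 5 — scale by n: T² = 5 · 0.7884 = 3.9418.

T² ≈ 3.9418


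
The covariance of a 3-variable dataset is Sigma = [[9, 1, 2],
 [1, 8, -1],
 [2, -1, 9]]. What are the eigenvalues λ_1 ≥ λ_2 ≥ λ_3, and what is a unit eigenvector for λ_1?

Step 1 — characteristic polynomial p(λ) = det(λI - Sigma) = λ³ - tr·λ² + c_1·λ - det, where tr = trace, c_1 = sum of the principal 2×2 minors, det = det(Sigma):
  tr = 9 + 8 + 9 = 26,
  c_1 = (9·8 - (1)²) + (9·9 - (2)²) + (8·9 - (-1)²) = 71 + 77 + 71 = 219,
  det = 9·(8·9 - (-1)²) - (1)·((1)·9 - (-1)·(2)) + (2)·((1)·(-1) - 8·(2)) = 9·(71) - (1)·(11) + (2)·(-17) = 594.
  So p(λ) = λ³ - 26λ² + 219λ - 594.
Step 2 — look for an integer root (rational root theorem: any rational root is an integer divisor of 594). Testing λ = 6:
  p(6) = 216 - 936 + 1314 - 594 = 0  ✓
  Dividing out (λ - 6): p(λ) = (λ - 6)(λ² - 20λ + 99).
Step 3 — remaining eigenvalues from the quadratic λ² - 20λ + 99 = 0:
  Δ = 20² - 4·99 = 400 - 396 = 4,  λ = (20 ± √4)/2 = (20 ± 2)/2 = 11 or 9.
  Sorted: λ_1 = 11,  λ_2 = 9,  λ_3 = 6  (check: sum = 26 = tr ✓).

Step 4 — unit eigenvector for λ_1 = 11: v spans the null space of (Sigma - λ_1 I), whose rows are
  r_1 = (-2, 1, 2),  r_2 = (1, -3, -1),  r_3 = (2, -1, -2).
  v is orthogonal to every row, so take v ∝ r_1 × r_2 = ((1)·(-1) - (2)·(-3), (2)·(1) - (-2)·(-1), (-2)·(-3) - (1)·(1)) = (5, 0, 5).
  Rescale (divide by 5): u = (1, 0, 1).
  ||u|| = √((1)² + (0)² + (1)²) = √(2) ≈ 1.4142,  v_1 = u/||u|| ≈ (0.7071, 0, 0.7071) (||v_1|| = 1).

λ_1 = 11,  λ_2 = 9,  λ_3 = 6;  v_1 ≈ (0.7071, 0, 0.7071)


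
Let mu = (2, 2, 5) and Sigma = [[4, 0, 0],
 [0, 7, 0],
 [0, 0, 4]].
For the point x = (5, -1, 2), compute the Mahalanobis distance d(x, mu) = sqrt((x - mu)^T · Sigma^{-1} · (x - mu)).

Step 1 — centre the observation: (x - mu) = (3, -3, -3).

Step 2 — invert Sigma (cofactor / det for 3×3, or solve directly):
  Sigma^{-1} = [[0.25, 0, 0],
 [0, 0.1429, 0],
 [0, 0, 0.25]].

Step 3 — form the quadratic (x - mu)^T · Sigma^{-1} · (x - mu):
  Sigma^{-1} · (x - mu) = (0.75, -0.4286, -0.75).
  (x - mu)^T · [Sigma^{-1} · (x - mu)] = (3)·(0.75) + (-3)·(-0.4286) + (-3)·(-0.75) = 5.7857.

Step 4 — take square root: d = √(5.7857) ≈ 2.4054.

d(x, mu) = √(5.7857) ≈ 2.4054


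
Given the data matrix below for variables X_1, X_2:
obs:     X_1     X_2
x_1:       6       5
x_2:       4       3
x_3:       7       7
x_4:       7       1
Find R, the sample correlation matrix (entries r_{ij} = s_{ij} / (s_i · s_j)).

Step 1 — column means:
  mean(X_1) = (6 + 4 + 7 + 7) / 4 = 24/4 = 6
  mean(X_2) = (5 + 3 + 7 + 1) / 4 = 16/4 = 4

Step 2 — sample variances and covariances s[i,j] = (1/(n-1)) · Σ_k (x_{k,i} - mean_i) · (x_{k,j} - mean_j), with n-1 = 3:
  s[X_1,X_1] = ((0)·(0) + (-2)·(-2) + (1)·(1) + (1)·(1)) / 3 = 6/3 = 2
  s[X_1,X_2] = ((0)·(1) + (-2)·(-1) + (1)·(3) + (1)·(-3)) / 3 = 2/3 = 0.6667
  s[X_2,X_2] = ((1)·(1) + (-1)·(-1) + (3)·(3) + (-3)·(-3)) / 3 = 20/3 = 6.6667
  Sample standard deviations s_i = √(s[i,i]):
  s(X_1) = √(2) = 1.4142
  s(X_2) = √(6.6667) = 2.582

Step 3 — r_{ij} = s_{ij} / (s_i · s_j):
  r[X_1,X_1] = 1 (diagonal).
  r[X_1,X_2] = 0.6667 / (1.4142 · 2.582) = 0.6667 / 3.6515 = 0.1826
  r[X_2,X_2] = 1 (diagonal).

R is symmetric with unit diagonal. Assembling:

R = [[1, 0.1826],
 [0.1826, 1]]


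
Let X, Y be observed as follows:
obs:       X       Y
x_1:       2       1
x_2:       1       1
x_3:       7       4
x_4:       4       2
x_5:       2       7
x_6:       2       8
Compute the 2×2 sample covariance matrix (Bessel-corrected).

Step 1 — column means:
  mean(X) = (2 + 1 + 7 + 4 + 2 + 2) / 6 = 18/6 = 3
  mean(Y) = (1 + 1 + 4 + 2 + 7 + 8) / 6 = 23/6 = 3.8333

Step 2 — sample covariance S[i,j] = (1/(n-1)) · Σ_k (x_{k,i} - mean_i) · (x_{k,j} - mean_j), with n-1 = 5.
  S[X,X] = ((-1)·(-1) + (-2)·(-2) + (4)·(4) + (1)·(1) + (-1)·(-1) + (-1)·(-1)) / 5 = 24/5 = 4.8
  S[X,Y] = ((-1)·(-2.8333) + (-2)·(-2.8333) + (4)·(0.1667) + (1)·(-1.8333) + (-1)·(3.1667) + (-1)·(4.1667)) / 5 = 0/5 = 0
  S[Y,Y] = ((-2.8333)·(-2.8333) + (-2.8333)·(-2.8333) + (0.1667)·(0.1667) + (-1.8333)·(-1.8333) + (3.1667)·(3.1667) + (4.1667)·(4.1667)) / 5 = 46.8333/5 = 9.3667

S is symmetric (S[j,i] = S[i,j]). Assembling:

S = [[4.8, 0],
 [0, 9.3667]]


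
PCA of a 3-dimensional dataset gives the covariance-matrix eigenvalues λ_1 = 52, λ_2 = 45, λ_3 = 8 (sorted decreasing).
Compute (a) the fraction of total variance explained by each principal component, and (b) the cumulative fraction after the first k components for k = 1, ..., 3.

Step 1 — total variance = trace(Sigma) = Σ λ_i = 52 + 45 + 8 = 105.

Step 2 — fraction explained by component i = λ_i / Σ λ:
  PC1: 52/105 = 0.4952
  PC2: 45/105 = 0.4286
  PC3: 8/105 = 0.0762

Step 3 — cumulative fraction after k components = (λ_1 + ... + λ_k) / Σ λ:
  k = 1: 52/105 = 0.4952
  k = 2: (52 + 45)/105 = 97/105 = 0.9238
  k = 3: (52 + 45 + 8)/105 = 105/105 = 1

Summary (fraction, with percent):

explained: PC1 0.4952 (49.52%), PC2 0.4286 (42.86%), PC3 0.0762 (7.62%);  cumulative: 0.4952, 0.9238, 1


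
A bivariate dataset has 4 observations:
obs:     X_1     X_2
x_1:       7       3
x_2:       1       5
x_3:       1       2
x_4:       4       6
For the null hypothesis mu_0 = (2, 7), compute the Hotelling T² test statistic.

Step 1 — sample mean vector:
  mean(X_1) = (7 + 1 + 1 + 4) / 4 = 13/4 = 3.25
  mean(X_2) = (3 + 5 + 2 + 6) / 4 = 16/4 = 4
  x̄ = (3.25, 4),  deviation x̄ - mu_0 = (3.25, 4) - (2, 7) = (1.25, -3).

Step 2 — sample covariance matrix, S[i,j] = (1/(n-1)) · Σ_k (x_{k,i} - mean_i) · (x_{k,j} - mean_j), divisor n-1 = 3:
  S[X_1,X_1] = ((3.75)·(3.75) + (-2.25)·(-2.25) + (-2.25)·(-2.25) + (0.75)·(0.75)) / 3 = 24.75/3 = 8.25
  S[X_1,X_2] = ((3.75)·(-1) + (-2.25)·(1) + (-2.25)·(-2) + (0.75)·(2)) / 3 = 0/3 = 0
  S[X_2,X_2] = ((-1)·(-1) + (1)·(1) + (-2)·(-2) + (2)·(2)) / 3 = 10/3 = 3.3333
  S = [[8.25, 0],
 [0, 3.3333]].

Step 3 — invert S. det(S) = 8.25·3.3333 - (0)² = 27.5.
  S^{-1} = (1/det) · [[d, -b], [-b, a]] = [[0.1212, 0],
 [0, 0.3]].

Step 4 — quadratic form (x̄ - mu_0)^T · S^{-1} · (x̄ - mu_0):
  S^{-1} · (x̄ - mu_0) = (0.1515, -0.9),
  (x̄ - mu_0)^T · [...] = (1.25)·(0.1515) + (-3)·(-0.9) = 2.8894.

Step 5 — scale by n: T² = 4 · 2.8894 = 11.5576.

T² ≈ 11.5576


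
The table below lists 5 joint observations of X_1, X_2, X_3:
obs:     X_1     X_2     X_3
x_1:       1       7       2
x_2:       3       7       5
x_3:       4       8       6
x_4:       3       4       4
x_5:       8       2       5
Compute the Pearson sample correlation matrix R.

Step 1 — column means:
  mean(X_1) = (1 + 3 + 4 + 3 + 8) / 5 = 19/5 = 3.8
  mean(X_2) = (7 + 7 + 8 + 4 + 2) / 5 = 28/5 = 5.6
  mean(X_3) = (2 + 5 + 6 + 4 + 5) / 5 = 22/5 = 4.4

Step 2 — sample variances and covariances s[i,j] = (1/(n-1)) · Σ_k (x_{k,i} - mean_i) · (x_{k,j} - mean_j), with n-1 = 4:
  s[X_1,X_1] = ((-2.8)·(-2.8) + (-0.8)·(-0.8) + (0.2)·(0.2) + (-0.8)·(-0.8) + (4.2)·(4.2)) / 4 = 26.8/4 = 6.7
  s[X_1,X_2] = ((-2.8)·(1.4) + (-0.8)·(1.4) + (0.2)·(2.4) + (-0.8)·(-1.6) + (4.2)·(-3.6)) / 4 = -18.4/4 = -4.6
  s[X_1,X_3] = ((-2.8)·(-2.4) + (-0.8)·(0.6) + (0.2)·(1.6) + (-0.8)·(-0.4) + (4.2)·(0.6)) / 4 = 9.4/4 = 2.35
  s[X_2,X_2] = ((1.4)·(1.4) + (1.4)·(1.4) + (2.4)·(2.4) + (-1.6)·(-1.6) + (-3.6)·(-3.6)) / 4 = 25.2/4 = 6.3
  s[X_2,X_3] = ((1.4)·(-2.4) + (1.4)·(0.6) + (2.4)·(1.6) + (-1.6)·(-0.4) + (-3.6)·(0.6)) / 4 = -0.2/4 = -0.05
  s[X_3,X_3] = ((-2.4)·(-2.4) + (0.6)·(0.6) + (1.6)·(1.6) + (-0.4)·(-0.4) + (0.6)·(0.6)) / 4 = 9.2/4 = 2.3
  Sample standard deviations s_i = √(s[i,i]):
  s(X_1) = √(6.7) = 2.5884
  s(X_2) = √(6.3) = 2.51
  s(X_3) = √(2.3) = 1.5166

Step 3 — r_{ij} = s_{ij} / (s_i · s_j):
  r[X_1,X_1] = 1 (diagonal).
  r[X_1,X_2] = -4.6 / (2.5884 · 2.51) = -4.6 / 6.4969 = -0.708
  r[X_1,X_3] = 2.35 / (2.5884 · 1.5166) = 2.35 / 3.9256 = 0.5986
  r[X_2,X_2] = 1 (diagonal).
  r[X_2,X_3] = -0.05 / (2.51 · 1.5166) = -0.05 / 3.8066 = -0.0131
  r[X_3,X_3] = 1 (diagonal).

R is symmetric with unit diagonal. Assembling:

R = [[1, -0.708, 0.5986],
 [-0.708, 1, -0.0131],
 [0.5986, -0.0131, 1]]


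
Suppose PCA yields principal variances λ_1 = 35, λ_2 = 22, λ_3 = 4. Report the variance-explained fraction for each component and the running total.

Step 1 — total variance = trace(Sigma) = Σ λ_i = 35 + 22 + 4 = 61.

Step 2 — fraction explained by component i = λ_i / Σ λ:
  PC1: 35/61 = 0.5738
  PC2: 22/61 = 0.3607
  PC3: 4/61 = 0.0656

Step 3 — cumulative fraction after k components = (λ_1 + ... + λ_k) / Σ λ:
  k = 1: 35/61 = 0.5738
  k = 2: (35 + 22)/61 = 57/61 = 0.9344
  k = 3: (35 + 22 + 4)/61 = 61/61 = 1

Summary (fraction, with percent):

explained: PC1 0.5738 (57.38%), PC2 0.3607 (36.07%), PC3 0.0656 (6.56%);  cumulative: 0.5738, 0.9344, 1


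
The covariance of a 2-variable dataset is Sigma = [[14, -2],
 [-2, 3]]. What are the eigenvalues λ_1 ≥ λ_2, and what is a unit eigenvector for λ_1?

Step 1 — characteristic polynomial of 2×2 Sigma:
  det(Sigma - λI) = λ² - trace · λ + det = 0.
  trace = 14 + 3 = 17, det = 14·3 - (-2)² = 38.
Step 2 — discriminant:
  Δ = trace² - 4·det = 289 - 152 = 137.
Step 3 — eigenvalues:
  λ = (trace ± √Δ)/2 = (17 ± 11.7047)/2,
  λ_1 = 14.3523,  λ_2 = 2.6477.

Step 4 — unit eigenvector for λ_1: solve (Sigma - λ_1 I)v = 0. First row:
  (14 - 14.3523)·v_x + (-2)·v_y = 0, i.e. (-0.3523)·v_x + (-2)·v_y = 0,
  so v ∝ (b, λ_1 - a) = (-2, 0.3523); multiply by -1 so the first entry is positive: u = (2, -0.3523).
  ||u|| = √((2)² + (-0.3523)²) = √(4.1242) ≈ 2.0308,
  v_1 = u/||u|| ≈ (0.9848, -0.1735) (||v_1|| = 1).

λ_1 = 14.3523,  λ_2 = 2.6477;  v_1 ≈ (0.9848, -0.1735)


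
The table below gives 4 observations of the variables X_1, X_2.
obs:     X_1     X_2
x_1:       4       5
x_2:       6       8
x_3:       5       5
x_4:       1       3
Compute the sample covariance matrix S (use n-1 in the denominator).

Step 1 — column means:
  mean(X_1) = (4 + 6 + 5 + 1) / 4 = 16/4 = 4
  mean(X_2) = (5 + 8 + 5 + 3) / 4 = 21/4 = 5.25

Step 2 — sample covariance S[i,j] = (1/(n-1)) · Σ_k (x_{k,i} - mean_i) · (x_{k,j} - mean_j), with n-1 = 3.
  S[X_1,X_1] = ((0)·(0) + (2)·(2) + (1)·(1) + (-3)·(-3)) / 3 = 14/3 = 4.6667
  S[X_1,X_2] = ((0)·(-0.25) + (2)·(2.75) + (1)·(-0.25) + (-3)·(-2.25)) / 3 = 12/3 = 4
  S[X_2,X_2] = ((-0.25)·(-0.25) + (2.75)·(2.75) + (-0.25)·(-0.25) + (-2.25)·(-2.25)) / 3 = 12.75/3 = 4.25

S is symmetric (S[j,i] = S[i,j]). Assembling:

S = [[4.6667, 4],
 [4, 4.25]]


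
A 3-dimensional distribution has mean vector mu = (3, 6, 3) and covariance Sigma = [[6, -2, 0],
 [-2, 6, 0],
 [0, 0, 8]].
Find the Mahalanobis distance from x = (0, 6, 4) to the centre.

Step 1 — centre the observation: (x - mu) = (-3, 0, 1).

Step 2 — invert Sigma (cofactor / det for 3×3, or solve directly):
  Sigma^{-1} = [[0.1875, 0.0625, 0],
 [0.0625, 0.1875, 0],
 [0, 0, 0.125]].

Step 3 — form the quadratic (x - mu)^T · Sigma^{-1} · (x - mu):
  Sigma^{-1} · (x - mu) = (-0.5625, -0.1875, 0.125).
  (x - mu)^T · [Sigma^{-1} · (x - mu)] = (-3)·(-0.5625) + (0)·(-0.1875) + (1)·(0.125) = 1.8125.

Step 4 — take square root: d = √(1.8125) ≈ 1.3463.

d(x, mu) = √(1.8125) ≈ 1.3463


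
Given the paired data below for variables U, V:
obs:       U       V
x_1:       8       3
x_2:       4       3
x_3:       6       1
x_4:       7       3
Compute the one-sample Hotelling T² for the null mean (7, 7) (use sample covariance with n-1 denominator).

Step 1 — sample mean vector:
  mean(U) = (8 + 4 + 6 + 7) / 4 = 25/4 = 6.25
  mean(V) = (3 + 3 + 1 + 3) / 4 = 10/4 = 2.5
  x̄ = (6.25, 2.5),  deviation x̄ - mu_0 = (6.25, 2.5) - (7, 7) = (-0.75, -4.5).

Step 2 — sample covariance matrix, S[i,j] = (1/(n-1)) · Σ_k (x_{k,i} - mean_i) · (x_{k,j} - mean_j), divisor n-1 = 3:
  S[U,U] = ((1.75)·(1.75) + (-2.25)·(-2.25) + (-0.25)·(-0.25) + (0.75)·(0.75)) / 3 = 8.75/3 = 2.9167
  S[U,V] = ((1.75)·(0.5) + (-2.25)·(0.5) + (-0.25)·(-1.5) + (0.75)·(0.5)) / 3 = 0.5/3 = 0.1667
  S[V,V] = ((0.5)·(0.5) + (0.5)·(0.5) + (-1.5)·(-1.5) + (0.5)·(0.5)) / 3 = 3/3 = 1
  S = [[2.9167, 0.1667],
 [0.1667, 1]].

Step 3 — invert S. det(S) = 2.9167·1 - (0.1667)² = 2.8889.
  S^{-1} = (1/det) · [[d, -b], [-b, a]] = [[0.3462, -0.0577],
 [-0.0577, 1.0096]].

Step 4 — quadratic form (x̄ - mu_0)^T · S^{-1} · (x̄ - mu_0):
  S^{-1} · (x̄ - mu_0) = (0, -4.5),
  (x̄ - mu_0)^T · [...] = (-0.75)·(0) + (-4.5)·(-4.5) = 20.25.

Step 5 — scale by n: T² = 4 · 20.25 = 81.

T² ≈ 81


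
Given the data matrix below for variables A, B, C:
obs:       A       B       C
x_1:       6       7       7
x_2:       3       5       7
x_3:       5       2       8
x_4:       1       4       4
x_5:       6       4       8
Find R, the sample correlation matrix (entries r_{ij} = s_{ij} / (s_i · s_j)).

Step 1 — column means:
  mean(A) = (6 + 3 + 5 + 1 + 6) / 5 = 21/5 = 4.2
  mean(B) = (7 + 5 + 2 + 4 + 4) / 5 = 22/5 = 4.4
  mean(C) = (7 + 7 + 8 + 4 + 8) / 5 = 34/5 = 6.8

Step 2 — sample variances and covariances s[i,j] = (1/(n-1)) · Σ_k (x_{k,i} - mean_i) · (x_{k,j} - mean_j), with n-1 = 4:
  s[A,A] = ((1.8)·(1.8) + (-1.2)·(-1.2) + (0.8)·(0.8) + (-3.2)·(-3.2) + (1.8)·(1.8)) / 4 = 18.8/4 = 4.7
  s[A,B] = ((1.8)·(2.6) + (-1.2)·(0.6) + (0.8)·(-2.4) + (-3.2)·(-0.4) + (1.8)·(-0.4)) / 4 = 2.6/4 = 0.65
  s[A,C] = ((1.8)·(0.2) + (-1.2)·(0.2) + (0.8)·(1.2) + (-3.2)·(-2.8) + (1.8)·(1.2)) / 4 = 12.2/4 = 3.05
  s[B,B] = ((2.6)·(2.6) + (0.6)·(0.6) + (-2.4)·(-2.4) + (-0.4)·(-0.4) + (-0.4)·(-0.4)) / 4 = 13.2/4 = 3.3
  s[B,C] = ((2.6)·(0.2) + (0.6)·(0.2) + (-2.4)·(1.2) + (-0.4)·(-2.8) + (-0.4)·(1.2)) / 4 = -1.6/4 = -0.4
  s[C,C] = ((0.2)·(0.2) + (0.2)·(0.2) + (1.2)·(1.2) + (-2.8)·(-2.8) + (1.2)·(1.2)) / 4 = 10.8/4 = 2.7
  Sample standard deviations s_i = √(s[i,i]):
  s(A) = √(4.7) = 2.1679
  s(B) = √(3.3) = 1.8166
  s(C) = √(2.7) = 1.6432

Step 3 — r_{ij} = s_{ij} / (s_i · s_j):
  r[A,A] = 1 (diagonal).
  r[A,B] = 0.65 / (2.1679 · 1.8166) = 0.65 / 3.9383 = 0.165
  r[A,C] = 3.05 / (2.1679 · 1.6432) = 3.05 / 3.5623 = 0.8562
  r[B,B] = 1 (diagonal).
  r[B,C] = -0.4 / (1.8166 · 1.6432) = -0.4 / 2.985 = -0.134
  r[C,C] = 1 (diagonal).

R is symmetric with unit diagonal. Assembling:

R = [[1, 0.165, 0.8562],
 [0.165, 1, -0.134],
 [0.8562, -0.134, 1]]


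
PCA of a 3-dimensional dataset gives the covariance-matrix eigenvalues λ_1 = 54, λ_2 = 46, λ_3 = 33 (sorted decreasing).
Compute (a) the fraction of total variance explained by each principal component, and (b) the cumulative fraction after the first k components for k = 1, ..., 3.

Step 1 — total variance = trace(Sigma) = Σ λ_i = 54 + 46 + 33 = 133.

Step 2 — fraction explained by component i = λ_i / Σ λ:
  PC1: 54/133 = 0.406
  PC2: 46/133 = 0.3459
  PC3: 33/133 = 0.2481

Step 3 — cumulative fraction after k components = (λ_1 + ... + λ_k) / Σ λ:
  k = 1: 54/133 = 0.406
  k = 2: (54 + 46)/133 = 100/133 = 0.7519
  k = 3: (54 + 46 + 33)/133 = 133/133 = 1

Summary (fraction, with percent):

explained: PC1 0.406 (40.6%), PC2 0.3459 (34.59%), PC3 0.2481 (24.81%);  cumulative: 0.406, 0.7519, 1


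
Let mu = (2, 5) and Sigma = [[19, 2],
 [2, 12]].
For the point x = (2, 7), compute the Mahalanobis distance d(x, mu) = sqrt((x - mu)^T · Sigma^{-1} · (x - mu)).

Step 1 — centre the observation: (x - mu) = (0, 2).

Step 2 — invert Sigma. det(Sigma) = 19·12 - (2)² = 224.
  Sigma^{-1} = (1/det) · [[d, -b], [-b, a]] = [[0.0536, -0.0089],
 [-0.0089, 0.0848]].

Step 3 — form the quadratic (x - mu)^T · Sigma^{-1} · (x - mu):
  Sigma^{-1} · (x - mu) = (-0.0179, 0.1696).
  (x - mu)^T · [Sigma^{-1} · (x - mu)] = (0)·(-0.0179) + (2)·(0.1696) = 0.3393.

Step 4 — take square root: d = √(0.3393) ≈ 0.5825.

d(x, mu) = √(0.3393) ≈ 0.5825


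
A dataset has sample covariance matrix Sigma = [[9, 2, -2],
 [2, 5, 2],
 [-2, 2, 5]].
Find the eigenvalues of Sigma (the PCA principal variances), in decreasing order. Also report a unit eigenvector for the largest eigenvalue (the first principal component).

Step 1 — characteristic polynomial p(λ) = det(λI - Sigma) = λ³ - tr·λ² + c_1·λ - det, where tr = trace, c_1 = sum of the principal 2×2 minors, det = det(Sigma):
  tr = 9 + 5 + 5 = 19,
  c_1 = (9·5 - (2)²) + (9·5 - (-2)²) + (5·5 - (2)²) = 41 + 41 + 21 = 103,
  det = 9·(5·5 - (2)²) - (2)·((2)·5 - (2)·(-2)) + (-2)·((2)·(2) - 5·(-2)) = 9·(21) - (2)·(14) + (-2)·(14) = 133.
  So p(λ) = λ³ - 19λ² + 103λ - 133.
Step 2 — look for an integer root (rational root theorem: any rational root is an integer divisor of 133). Testing λ = 7:
  p(7) = 343 - 931 + 721 - 133 = 0  ✓
  Dividing out (λ - 7): p(λ) = (λ - 7)(λ² - 12λ + 19).
Step 3 — remaining eigenvalues from the quadratic λ² - 12λ + 19 = 0:
  Δ = 12² - 4·19 = 144 - 76 = 68,  λ = (12 ± √68)/2 = (12 ± 8.2462)/2 ≈ 10.1231 or 1.8769.
  Sorted: λ_1 = 10.1231,  λ_2 = 7,  λ_3 = 1.8769  (check: sum = 19 = tr ✓).

Step 4 — unit eigenvector for λ_1 ≈ 10.1231: v spans the null space of (Sigma - λ_1 I), whose rows are
  r_1 = (-1.1231, 2, -2),  r_2 = (2, -5.1231, 2),  r_3 = (-2, 2, -5.1231).
  v is orthogonal to every row, so take v ∝ r_1 × r_2 = ((2)·(2) - (-2)·(-5.1231), (-2)·(2) - (-1.1231)·(2), (-1.1231)·(-5.1231) - (2)·(2)) ≈ (-6.2462, -1.7538, 1.7538).
  Rescale (multiply by -1 so the first nonzero entry is positive): u = (6.2462, 1.7538, -1.7538).
  ||u|| = √((6.2462)² + (1.7538)² + (-1.7538)²) = √(45.1667) ≈ 6.7206,  v_1 = u/||u|| ≈ (0.9294, 0.261, -0.261) (||v_1|| = 1).

λ_1 = 10.1231,  λ_2 = 7,  λ_3 = 1.8769;  v_1 ≈ (0.9294, 0.261, -0.261)


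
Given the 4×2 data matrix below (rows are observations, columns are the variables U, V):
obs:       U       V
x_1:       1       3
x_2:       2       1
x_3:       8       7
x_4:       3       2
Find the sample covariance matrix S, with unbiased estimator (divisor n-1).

Step 1 — column means:
  mean(U) = (1 + 2 + 8 + 3) / 4 = 14/4 = 3.5
  mean(V) = (3 + 1 + 7 + 2) / 4 = 13/4 = 3.25

Step 2 — sample covariance S[i,j] = (1/(n-1)) · Σ_k (x_{k,i} - mean_i) · (x_{k,j} - mean_j), with n-1 = 3.
  S[U,U] = ((-2.5)·(-2.5) + (-1.5)·(-1.5) + (4.5)·(4.5) + (-0.5)·(-0.5)) / 3 = 29/3 = 9.6667
  S[U,V] = ((-2.5)·(-0.25) + (-1.5)·(-2.25) + (4.5)·(3.75) + (-0.5)·(-1.25)) / 3 = 21.5/3 = 7.1667
  S[V,V] = ((-0.25)·(-0.25) + (-2.25)·(-2.25) + (3.75)·(3.75) + (-1.25)·(-1.25)) / 3 = 20.75/3 = 6.9167

S is symmetric (S[j,i] = S[i,j]). Assembling:

S = [[9.6667, 7.1667],
 [7.1667, 6.9167]]


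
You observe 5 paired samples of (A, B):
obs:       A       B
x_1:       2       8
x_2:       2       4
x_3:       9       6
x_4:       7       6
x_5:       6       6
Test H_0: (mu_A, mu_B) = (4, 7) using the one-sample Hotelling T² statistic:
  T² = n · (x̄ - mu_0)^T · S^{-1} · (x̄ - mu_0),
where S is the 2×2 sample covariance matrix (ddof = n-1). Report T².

Step 1 — sample mean vector:
  mean(A) = (2 + 2 + 9 + 7 + 6) / 5 = 26/5 = 5.2
  mean(B) = (8 + 4 + 6 + 6 + 6) / 5 = 30/5 = 6
  x̄ = (5.2, 6),  deviation x̄ - mu_0 = (5.2, 6) - (4, 7) = (1.2, -1).

Step 2 — sample covariance matrix, S[i,j] = (1/(n-1)) · Σ_k (x_{k,i} - mean_i) · (x_{k,j} - mean_j), divisor n-1 = 4:
  S[A,A] = ((-3.2)·(-3.2) + (-3.2)·(-3.2) + (3.8)·(3.8) + (1.8)·(1.8) + (0.8)·(0.8)) / 4 = 38.8/4 = 9.7
  S[A,B] = ((-3.2)·(2) + (-3.2)·(-2) + (3.8)·(0) + (1.8)·(0) + (0.8)·(0)) / 4 = 0/4 = 0
  S[B,B] = ((2)·(2) + (-2)·(-2) + (0)·(0) + (0)·(0) + (0)·(0)) / 4 = 8/4 = 2
  S = [[9.7, 0],
 [0, 2]].

Step 3 — invert S. det(S) = 9.7·2 - (0)² = 19.4.
  S^{-1} = (1/det) · [[d, -b], [-b, a]] = [[0.1031, 0],
 [0, 0.5]].

Step 4 — quadratic form (x̄ - mu_0)^T · S^{-1} · (x̄ - mu_0):
  S^{-1} · (x̄ - mu_0) = (0.1237, -0.5),
  (x̄ - mu_0)^T · [...] = (1.2)·(0.1237) + (-1)·(-0.5) = 0.6485.

Step 5 — scale by n: T² = 5 · 0.6485 = 3.2423.

T² ≈ 3.2423


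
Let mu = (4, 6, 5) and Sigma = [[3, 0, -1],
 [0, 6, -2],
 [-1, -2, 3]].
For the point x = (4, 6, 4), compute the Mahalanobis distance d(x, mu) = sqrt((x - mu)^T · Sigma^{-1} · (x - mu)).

Step 1 — centre the observation: (x - mu) = (0, 0, -1).

Step 2 — invert Sigma (cofactor / det for 3×3, or solve directly):
  Sigma^{-1} = [[0.3889, 0.0556, 0.1667],
 [0.0556, 0.2222, 0.1667],
 [0.1667, 0.1667, 0.5]].

Step 3 — form the quadratic (x - mu)^T · Sigma^{-1} · (x - mu):
  Sigma^{-1} · (x - mu) = (-0.1667, -0.1667, -0.5).
  (x - mu)^T · [Sigma^{-1} · (x - mu)] = (0)·(-0.1667) + (0)·(-0.1667) + (-1)·(-0.5) = 0.5.

Step 4 — take square root: d = √(0.5) ≈ 0.7071.

d(x, mu) = √(0.5) ≈ 0.7071


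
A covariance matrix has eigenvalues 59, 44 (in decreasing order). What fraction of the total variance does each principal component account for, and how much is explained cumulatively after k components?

Step 1 — total variance = trace(Sigma) = Σ λ_i = 59 + 44 = 103.

Step 2 — fraction explained by component i = λ_i / Σ λ:
  PC1: 59/103 = 0.5728
  PC2: 44/103 = 0.4272

Step 3 — cumulative fraction after k components = (λ_1 + ... + λ_k) / Σ λ:
  k = 1: 59/103 = 0.5728
  k = 2: (59 + 44)/103 = 103/103 = 1

Summary (fraction, with percent):

explained: PC1 0.5728 (57.28%), PC2 0.4272 (42.72%);  cumulative: 0.5728, 1


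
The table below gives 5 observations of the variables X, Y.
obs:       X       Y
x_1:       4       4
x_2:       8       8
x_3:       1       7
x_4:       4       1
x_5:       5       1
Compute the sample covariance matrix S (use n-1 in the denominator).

Step 1 — column means:
  mean(X) = (4 + 8 + 1 + 4 + 5) / 5 = 22/5 = 4.4
  mean(Y) = (4 + 8 + 7 + 1 + 1) / 5 = 21/5 = 4.2

Step 2 — sample covariance S[i,j] = (1/(n-1)) · Σ_k (x_{k,i} - mean_i) · (x_{k,j} - mean_j), with n-1 = 4.
  S[X,X] = ((-0.4)·(-0.4) + (3.6)·(3.6) + (-3.4)·(-3.4) + (-0.4)·(-0.4) + (0.6)·(0.6)) / 4 = 25.2/4 = 6.3
  S[X,Y] = ((-0.4)·(-0.2) + (3.6)·(3.8) + (-3.4)·(2.8) + (-0.4)·(-3.2) + (0.6)·(-3.2)) / 4 = 3.6/4 = 0.9
  S[Y,Y] = ((-0.2)·(-0.2) + (3.8)·(3.8) + (2.8)·(2.8) + (-3.2)·(-3.2) + (-3.2)·(-3.2)) / 4 = 42.8/4 = 10.7

S is symmetric (S[j,i] = S[i,j]). Assembling:

S = [[6.3, 0.9],
 [0.9, 10.7]]


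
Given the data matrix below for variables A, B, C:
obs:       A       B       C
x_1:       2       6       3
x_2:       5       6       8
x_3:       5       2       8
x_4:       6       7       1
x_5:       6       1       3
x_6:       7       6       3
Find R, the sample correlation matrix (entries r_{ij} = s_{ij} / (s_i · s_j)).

Step 1 — column means:
  mean(A) = (2 + 5 + 5 + 6 + 6 + 7) / 6 = 31/6 = 5.1667
  mean(B) = (6 + 6 + 2 + 7 + 1 + 6) / 6 = 28/6 = 4.6667
  mean(C) = (3 + 8 + 8 + 1 + 3 + 3) / 6 = 26/6 = 4.3333

Step 2 — sample variances and covariances s[i,j] = (1/(n-1)) · Σ_k (x_{k,i} - mean_i) · (x_{k,j} - mean_j), with n-1 = 5:
  s[A,A] = ((-3.1667)·(-3.1667) + (-0.1667)·(-0.1667) + (-0.1667)·(-0.1667) + (0.8333)·(0.8333) + (0.8333)·(0.8333) + (1.8333)·(1.8333)) / 5 = 14.8333/5 = 2.9667
  s[A,B] = ((-3.1667)·(1.3333) + (-0.1667)·(1.3333) + (-0.1667)·(-2.6667) + (0.8333)·(2.3333) + (0.8333)·(-3.6667) + (1.8333)·(1.3333)) / 5 = -2.6667/5 = -0.5333
  s[A,C] = ((-3.1667)·(-1.3333) + (-0.1667)·(3.6667) + (-0.1667)·(3.6667) + (0.8333)·(-3.3333) + (0.8333)·(-1.3333) + (1.8333)·(-1.3333)) / 5 = -3.3333/5 = -0.6667
  s[B,B] = ((1.3333)·(1.3333) + (1.3333)·(1.3333) + (-2.6667)·(-2.6667) + (2.3333)·(2.3333) + (-3.6667)·(-3.6667) + (1.3333)·(1.3333)) / 5 = 31.3333/5 = 6.2667
  s[B,C] = ((1.3333)·(-1.3333) + (1.3333)·(3.6667) + (-2.6667)·(3.6667) + (2.3333)·(-3.3333) + (-3.6667)·(-1.3333) + (1.3333)·(-1.3333)) / 5 = -11.3333/5 = -2.2667
  s[C,C] = ((-1.3333)·(-1.3333) + (3.6667)·(3.6667) + (3.6667)·(3.6667) + (-3.3333)·(-3.3333) + (-1.3333)·(-1.3333) + (-1.3333)·(-1.3333)) / 5 = 43.3333/5 = 8.6667
  Sample standard deviations s_i = √(s[i,i]):
  s(A) = √(2.9667) = 1.7224
  s(B) = √(6.2667) = 2.5033
  s(C) = √(8.6667) = 2.9439

Step 3 — r_{ij} = s_{ij} / (s_i · s_j):
  r[A,A] = 1 (diagonal).
  r[A,B] = -0.5333 / (1.7224 · 2.5033) = -0.5333 / 4.3117 = -0.1237
  r[A,C] = -0.6667 / (1.7224 · 2.9439) = -0.6667 / 5.0706 = -0.1315
  r[B,B] = 1 (diagonal).
  r[B,C] = -2.2667 / (2.5033 · 2.9439) = -2.2667 / 7.3696 = -0.3076
  r[C,C] = 1 (diagonal).

R is symmetric with unit diagonal. Assembling:

R = [[1, -0.1237, -0.1315],
 [-0.1237, 1, -0.3076],
 [-0.1315, -0.3076, 1]]


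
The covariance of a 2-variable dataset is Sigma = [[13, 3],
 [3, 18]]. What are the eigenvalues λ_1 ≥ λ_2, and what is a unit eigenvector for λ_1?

Step 1 — characteristic polynomial of 2×2 Sigma:
  det(Sigma - λI) = λ² - trace · λ + det = 0.
  trace = 13 + 18 = 31, det = 13·18 - (3)² = 225.
Step 2 — discriminant:
  Δ = trace² - 4·det = 961 - 900 = 61.
Step 3 — eigenvalues:
  λ = (trace ± √Δ)/2 = (31 ± 7.8102)/2,
  λ_1 = 19.4051,  λ_2 = 11.5949.

Step 4 — unit eigenvector for λ_1: solve (Sigma - λ_1 I)v = 0. First row:
  (13 - 19.4051)·v_x + (3)·v_y = 0, i.e. (-6.4051)·v_x + (3)·v_y = 0,
  so v ∝ (b, λ_1 - a) = (3, 6.4051) = u.
  ||u|| = √((3)² + (6.4051)²) = √(50.0256) ≈ 7.0729,
  v_1 = u/||u|| ≈ (0.4242, 0.9056) (||v_1|| = 1).

λ_1 = 19.4051,  λ_2 = 11.5949;  v_1 ≈ (0.4242, 0.9056)


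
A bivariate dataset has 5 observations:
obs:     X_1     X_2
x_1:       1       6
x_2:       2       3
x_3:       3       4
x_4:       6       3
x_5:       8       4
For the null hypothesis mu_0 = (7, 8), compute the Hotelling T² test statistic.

Step 1 — sample mean vector:
  mean(X_1) = (1 + 2 + 3 + 6 + 8) / 5 = 20/5 = 4
  mean(X_2) = (6 + 3 + 4 + 3 + 4) / 5 = 20/5 = 4
  x̄ = (4, 4),  deviation x̄ - mu_0 = (4, 4) - (7, 8) = (-3, -4).

Step 2 — sample covariance matrix, S[i,j] = (1/(n-1)) · Σ_k (x_{k,i} - mean_i) · (x_{k,j} - mean_j), divisor n-1 = 4:
  S[X_1,X_1] = ((-3)·(-3) + (-2)·(-2) + (-1)·(-1) + (2)·(2) + (4)·(4)) / 4 = 34/4 = 8.5
  S[X_1,X_2] = ((-3)·(2) + (-2)·(-1) + (-1)·(0) + (2)·(-1) + (4)·(0)) / 4 = -6/4 = -1.5
  S[X_2,X_2] = ((2)·(2) + (-1)·(-1) + (0)·(0) + (-1)·(-1) + (0)·(0)) / 4 = 6/4 = 1.5
  S = [[8.5, -1.5],
 [-1.5, 1.5]].

Step 3 — invert S. det(S) = 8.5·1.5 - (-1.5)² = 10.5.
  S^{-1} = (1/det) · [[d, -b], [-b, a]] = [[0.1429, 0.1429],
 [0.1429, 0.8095]].

Step 4 — quadratic form (x̄ - mu_0)^T · S^{-1} · (x̄ - mu_0):
  S^{-1} · (x̄ - mu_0) = (-1, -3.6667),
  (x̄ - mu_0)^T · [...] = (-3)·(-1) + (-4)·(-3.6667) = 17.6667.

Step 5 — scale by n: T² = 5 · 17.6667 = 88.3333.

T² ≈ 88.3333


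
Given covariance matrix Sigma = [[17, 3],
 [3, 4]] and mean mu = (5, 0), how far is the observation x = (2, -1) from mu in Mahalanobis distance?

Step 1 — centre the observation: (x - mu) = (-3, -1).

Step 2 — invert Sigma. det(Sigma) = 17·4 - (3)² = 59.
  Sigma^{-1} = (1/det) · [[d, -b], [-b, a]] = [[0.0678, -0.0508],
 [-0.0508, 0.2881]].

Step 3 — form the quadratic (x - mu)^T · Sigma^{-1} · (x - mu):
  Sigma^{-1} · (x - mu) = (-0.1525, -0.1356).
  (x - mu)^T · [Sigma^{-1} · (x - mu)] = (-3)·(-0.1525) + (-1)·(-0.1356) = 0.5932.

Step 4 — take square root: d = √(0.5932) ≈ 0.7702.

d(x, mu) = √(0.5932) ≈ 0.7702


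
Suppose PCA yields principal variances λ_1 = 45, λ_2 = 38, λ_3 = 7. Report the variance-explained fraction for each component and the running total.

Step 1 — total variance = trace(Sigma) = Σ λ_i = 45 + 38 + 7 = 90.

Step 2 — fraction explained by component i = λ_i / Σ λ:
  PC1: 45/90 = 0.5
  PC2: 38/90 = 0.4222
  PC3: 7/90 = 0.0778

Step 3 — cumulative fraction after k components = (λ_1 + ... + λ_k) / Σ λ:
  k = 1: 45/90 = 0.5
  k = 2: (45 + 38)/90 = 83/90 = 0.9222
  k = 3: (45 + 38 + 7)/90 = 90/90 = 1

Summary (fraction, with percent):

explained: PC1 0.5 (50%), PC2 0.4222 (42.22%), PC3 0.0778 (7.78%);  cumulative: 0.5, 0.9222, 1
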